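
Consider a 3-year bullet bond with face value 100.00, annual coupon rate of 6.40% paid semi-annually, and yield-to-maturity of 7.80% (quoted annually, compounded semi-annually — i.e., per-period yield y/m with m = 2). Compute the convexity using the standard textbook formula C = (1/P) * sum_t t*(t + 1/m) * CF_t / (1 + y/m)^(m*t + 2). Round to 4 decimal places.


Coupon per period c = face * coupon_rate / m = 3.200000
Periods per year m = 2; per-period yield y/m = 0.039000
Number of cashflows N = 6
Cashflows (t years, CF_t, discount factor 1/(1+y/m)^(m*t), PV):
  t = 0.5000: CF_t = 3.200000, DF = 0.962464, PV = 3.079885
  t = 1.0000: CF_t = 3.200000, DF = 0.926337, PV = 2.964278
  t = 1.5000: CF_t = 3.200000, DF = 0.891566, PV = 2.853010
  t = 2.0000: CF_t = 3.200000, DF = 0.858100, PV = 2.745919
  t = 2.5000: CF_t = 3.200000, DF = 0.825890, PV = 2.642848
  t = 3.0000: CF_t = 103.200000, DF = 0.794889, PV = 82.032588
Price P = sum_t PV_t = 96.318528
Convexity numerator sum_t t*(t + 1/m) * CF_t / (1+y/m)^(m*t + 2):
  t = 0.5000: term = 1.426505
  t = 1.0000: term = 4.118879
  t = 1.5000: term = 7.928545
  t = 2.0000: term = 12.718231
  t = 2.5000: term = 18.361257
  t = 3.0000: term = 797.892928
Convexity = (1/P) * sum = 842.446345 / 96.318528 = 8.746462

Answer: Convexity = 8.7465


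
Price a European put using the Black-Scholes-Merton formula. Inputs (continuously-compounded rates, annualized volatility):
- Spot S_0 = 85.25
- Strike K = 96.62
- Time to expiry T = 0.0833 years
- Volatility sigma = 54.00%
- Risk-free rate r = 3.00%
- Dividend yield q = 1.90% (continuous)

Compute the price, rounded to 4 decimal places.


d1 = (ln(S/K) + (r - q + 0.5*sigma^2) * T) / (sigma * sqrt(T)) = -0.71949799
d2 = d1 - sigma * sqrt(T) = -0.87535138
exp(-rT) = 0.99750412; exp(-qT) = 0.99841855
P = K * exp(-rT) * N(-d2) - S_0 * exp(-qT) * N(-d1)
N(-d1) = 0.76408293; N(-d2) = 0.80930863
P = 96.6200 * 0.99750412 * 0.80930863 - 85.2500 * 0.99841855 * 0.76408293 = 12.9652

Answer: Price = 12.9652


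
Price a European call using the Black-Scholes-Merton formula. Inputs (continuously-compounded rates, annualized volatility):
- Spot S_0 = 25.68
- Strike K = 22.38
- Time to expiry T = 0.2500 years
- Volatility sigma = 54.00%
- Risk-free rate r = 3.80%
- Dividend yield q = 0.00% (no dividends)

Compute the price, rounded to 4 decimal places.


Answer: Price = 4.6938

Derivation:
d1 = (ln(S/K) + (r - q + 0.5*sigma^2) * T) / (sigma * sqrt(T)) = 0.67961028
d2 = d1 - sigma * sqrt(T) = 0.40961028
exp(-rT) = 0.99054498; exp(-qT) = 1.00000000
C = S_0 * exp(-qT) * N(d1) - K * exp(-rT) * N(d2)
N(d1) = 0.75162437; N(d2) = 0.65895407
C = 25.6800 * 1.00000000 * 0.75162437 - 22.3800 * 0.99054498 * 0.65895407 = 4.6938


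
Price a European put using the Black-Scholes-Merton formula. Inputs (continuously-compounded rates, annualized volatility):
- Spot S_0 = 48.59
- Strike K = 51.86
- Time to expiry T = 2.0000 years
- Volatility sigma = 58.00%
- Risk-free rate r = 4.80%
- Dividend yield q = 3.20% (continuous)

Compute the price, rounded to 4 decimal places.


d1 = (ln(S/K) + (r - q + 0.5*sigma^2) * T) / (sigma * sqrt(T)) = 0.36973147
d2 = d1 - sigma * sqrt(T) = -0.45051240
exp(-rT) = 0.90846402; exp(-qT) = 0.93800500
P = K * exp(-rT) * N(-d2) - S_0 * exp(-qT) * N(-d1)
N(-d1) = 0.35579129; N(-d2) = 0.67382949
P = 51.8600 * 0.90846402 * 0.67382949 - 48.5900 * 0.93800500 * 0.35579129 = 15.5300

Answer: Price = 15.5300


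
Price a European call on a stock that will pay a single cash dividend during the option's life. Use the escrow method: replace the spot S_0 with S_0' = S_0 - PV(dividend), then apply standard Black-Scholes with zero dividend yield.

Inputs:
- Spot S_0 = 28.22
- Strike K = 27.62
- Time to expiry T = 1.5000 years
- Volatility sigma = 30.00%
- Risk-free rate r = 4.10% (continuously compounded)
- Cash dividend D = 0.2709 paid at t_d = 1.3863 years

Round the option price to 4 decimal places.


Answer: Price = 5.0049

Derivation:
PV(D) = D * exp(-r * t_d) = 0.2709 * 0.94474682 = 0.25593191
S_0' = S_0 - PV(D) = 28.2200 - 0.25593191 = 27.96406809
d1 = (ln(S_0'/K) + (r + sigma^2/2)*T) / (sigma*sqrt(T)) = 0.38478832
d2 = d1 - sigma*sqrt(T) = 0.01736486
exp(-rT) = 0.94035295
N(d1) = 0.64980287; N(d2) = 0.50692723
C = S_0' * N(d1) - K * exp(-rT) * N(d2) = 27.96406809 * 0.64980287 - 27.6200 * 0.94035295 * 0.50692723 = 5.0049


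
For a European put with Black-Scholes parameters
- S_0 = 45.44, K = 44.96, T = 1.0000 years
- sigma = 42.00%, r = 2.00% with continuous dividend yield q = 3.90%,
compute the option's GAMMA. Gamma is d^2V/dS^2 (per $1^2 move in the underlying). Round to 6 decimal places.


Answer: Gamma = 0.019744

Derivation:
d1 = 0.1900465924; d2 = -0.2299534076
phi(d1) = 0.3918025023; exp(-qT) = 0.9617507091; exp(-rT) = 0.9801986733
Gamma = exp(-qT) * phi(d1) / (S * sigma * sqrt(T)) = 0.9617507091 * 0.3918025023 / (45.4400 * 0.4200 * 1.0000000000) = 0.019744


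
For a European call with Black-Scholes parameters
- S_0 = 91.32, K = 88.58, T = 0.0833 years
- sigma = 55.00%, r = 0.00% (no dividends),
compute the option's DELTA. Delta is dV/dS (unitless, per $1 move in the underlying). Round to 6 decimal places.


d1 = 0.2712798648; d2 = 0.1125402982
phi(d1) = 0.3845294439; exp(-qT) = 1.0000000000; exp(-rT) = 1.0000000000
N(d1) = 0.6069121042
Delta = exp(-qT) * N(d1) = 1.0000000000 * 0.6069121042 = 0.606912

Answer: Delta = 0.606912


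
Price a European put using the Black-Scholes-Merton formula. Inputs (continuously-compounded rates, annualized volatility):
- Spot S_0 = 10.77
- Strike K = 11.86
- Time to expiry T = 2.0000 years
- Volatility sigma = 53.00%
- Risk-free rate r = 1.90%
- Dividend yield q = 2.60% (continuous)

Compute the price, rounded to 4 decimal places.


Answer: Price = 3.7909

Derivation:
d1 = (ln(S/K) + (r - q + 0.5*sigma^2) * T) / (sigma * sqrt(T)) = 0.22746571
d2 = d1 - sigma * sqrt(T) = -0.52206748
exp(-rT) = 0.96271294; exp(-qT) = 0.94932887
P = K * exp(-rT) * N(-d2) - S_0 * exp(-qT) * N(-d1)
N(-d1) = 0.41003082; N(-d2) = 0.69918833
P = 11.8600 * 0.96271294 * 0.69918833 - 10.7700 * 0.94932887 * 0.41003082 = 3.7909


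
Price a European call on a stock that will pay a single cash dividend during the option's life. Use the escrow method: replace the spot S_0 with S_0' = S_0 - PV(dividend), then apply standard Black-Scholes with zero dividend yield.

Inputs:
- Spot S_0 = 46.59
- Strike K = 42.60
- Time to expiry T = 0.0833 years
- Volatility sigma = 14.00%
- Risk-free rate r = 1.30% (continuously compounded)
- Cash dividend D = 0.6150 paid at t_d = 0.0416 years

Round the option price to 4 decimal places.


Answer: Price = 3.4405

Derivation:
PV(D) = D * exp(-r * t_d) = 0.6150 * 0.99945935 = 0.61466750
S_0' = S_0 - PV(D) = 46.5900 - 0.61466750 = 45.97533250
d1 = (ln(S_0'/K) + (r + sigma^2/2)*T) / (sigma*sqrt(T)) = 1.93409761
d2 = d1 - sigma*sqrt(T) = 1.89369117
exp(-rT) = 0.99891769
N(d1) = 0.97344944; N(d2) = 0.97086699
C = S_0' * N(d1) - K * exp(-rT) * N(d2) = 45.97533250 * 0.97344944 - 42.6000 * 0.99891769 * 0.97086699 = 3.4405


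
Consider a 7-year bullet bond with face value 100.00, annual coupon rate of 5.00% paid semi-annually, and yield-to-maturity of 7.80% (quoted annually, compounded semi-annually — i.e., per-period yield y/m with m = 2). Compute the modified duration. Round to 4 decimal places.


Coupon per period c = face * coupon_rate / m = 2.500000
Periods per year m = 2; per-period yield y/m = 0.039000
Number of cashflows N = 14
Cashflows (t years, CF_t, discount factor 1/(1+y/m)^(m*t), PV):
  t = 0.5000: CF_t = 2.500000, DF = 0.962464, PV = 2.406160
  t = 1.0000: CF_t = 2.500000, DF = 0.926337, PV = 2.315842
  t = 1.5000: CF_t = 2.500000, DF = 0.891566, PV = 2.228914
  t = 2.0000: CF_t = 2.500000, DF = 0.858100, PV = 2.145250
  t = 2.5000: CF_t = 2.500000, DF = 0.825890, PV = 2.064725
  t = 3.0000: CF_t = 2.500000, DF = 0.794889, PV = 1.987224
  t = 3.5000: CF_t = 2.500000, DF = 0.765052, PV = 1.912631
  t = 4.0000: CF_t = 2.500000, DF = 0.736335, PV = 1.840838
  t = 4.5000: CF_t = 2.500000, DF = 0.708696, PV = 1.771740
  t = 5.0000: CF_t = 2.500000, DF = 0.682094, PV = 1.705236
  t = 5.5000: CF_t = 2.500000, DF = 0.656491, PV = 1.641228
  t = 6.0000: CF_t = 2.500000, DF = 0.631849, PV = 1.579623
  t = 6.5000: CF_t = 2.500000, DF = 0.608132, PV = 1.520330
  t = 7.0000: CF_t = 102.500000, DF = 0.585305, PV = 59.993776
Price P = sum_t PV_t = 85.113518
First compute Macaulay numerator sum_t t * PV_t:
  t * PV_t at t = 0.5000: 1.203080
  t * PV_t at t = 1.0000: 2.315842
  t * PV_t at t = 1.5000: 3.343371
  t * PV_t at t = 2.0000: 4.290499
  t * PV_t at t = 2.5000: 5.161813
  t * PV_t at t = 3.0000: 5.961671
  t * PV_t at t = 3.5000: 6.694208
  t * PV_t at t = 4.0000: 7.363353
  t * PV_t at t = 4.5000: 7.972832
  t * PV_t at t = 5.0000: 8.526181
  t * PV_t at t = 5.5000: 9.026755
  t * PV_t at t = 6.0000: 9.477738
  t * PV_t at t = 6.5000: 9.882146
  t * PV_t at t = 7.0000: 419.956434
Macaulay duration D = 501.175923 / 85.113518 = 5.888323
Modified duration = D / (1 + y/m) = 5.888323 / (1 + 0.039000) = 5.667299

Answer: Modified duration = 5.6673


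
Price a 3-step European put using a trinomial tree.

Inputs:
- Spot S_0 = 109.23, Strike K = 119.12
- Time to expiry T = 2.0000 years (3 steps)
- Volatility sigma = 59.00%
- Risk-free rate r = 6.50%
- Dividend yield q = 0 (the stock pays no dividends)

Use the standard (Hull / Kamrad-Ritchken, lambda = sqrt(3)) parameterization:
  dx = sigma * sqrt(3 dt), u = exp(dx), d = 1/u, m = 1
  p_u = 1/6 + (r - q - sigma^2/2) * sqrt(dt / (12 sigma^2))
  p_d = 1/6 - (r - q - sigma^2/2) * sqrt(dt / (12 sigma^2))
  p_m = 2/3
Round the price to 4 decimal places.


Answer: Price = V(0,0) = 30.6945

Derivation:
dt = T/N = 0.666667; dx = sigma*sqrt(3*dt) = 0.834386
u = exp(dx) = 2.303399; d = 1/u = 0.434141
p_u = 0.123102, p_m = 0.666667, p_d = 0.210232
Discount per step: exp(-r*dt) = 0.957592
Stock lattice S(k, j) with j the centered position index:
  k=0: S(0,+0) = 109.2300
  k=1: S(1,-1) = 47.4212; S(1,+0) = 109.2300; S(1,+1) = 251.6003
  k=2: S(2,-2) = 20.5875; S(2,-1) = 47.4212; S(2,+0) = 109.2300; S(2,+1) = 251.6003; S(2,+2) = 579.5360
  k=3: S(3,-3) = 8.9379; S(3,-2) = 20.5875; S(3,-1) = 47.4212; S(3,+0) = 109.2300; S(3,+1) = 251.6003; S(3,+2) = 579.5360; S(3,+3) = 1334.9028
Terminal payoffs V(N, j) = max(K - S_T, 0):
  V(3,-3) = 110.182126; V(3,-2) = 98.532507; V(3,-1) = 71.698783; V(3,+0) = 9.890000; V(3,+1) = 0.000000; V(3,+2) = 0.000000; V(3,+3) = 0.000000
Backward induction: V(k, j) = exp(-r*dt) * [p_u * V(k+1, j+1) + p_m * V(k+1, j) + p_d * V(k+1, j-1)]
  V(2,-2) = exp(-r*dt) * [p_u*71.698783 + p_m*98.532507 + p_d*110.182126] = 93.536019
  V(2,-1) = exp(-r*dt) * [p_u*9.890000 + p_m*71.698783 + p_d*98.532507] = 66.774159
  V(2,+0) = exp(-r*dt) * [p_u*0.000000 + p_m*9.890000 + p_d*71.698783] = 20.747848
  V(2,+1) = exp(-r*dt) * [p_u*0.000000 + p_m*0.000000 + p_d*9.890000] = 1.991017
  V(2,+2) = exp(-r*dt) * [p_u*0.000000 + p_m*0.000000 + p_d*0.000000] = 0.000000
  V(1,-1) = exp(-r*dt) * [p_u*20.747848 + p_m*66.774159 + p_d*93.536019] = 63.904367
  V(1,+0) = exp(-r*dt) * [p_u*1.991017 + p_m*20.747848 + p_d*66.774159] = 26.922738
  V(1,+1) = exp(-r*dt) * [p_u*0.000000 + p_m*1.991017 + p_d*20.747848] = 5.447932
  V(0,+0) = exp(-r*dt) * [p_u*5.447932 + p_m*26.922738 + p_d*63.904367] = 30.694526


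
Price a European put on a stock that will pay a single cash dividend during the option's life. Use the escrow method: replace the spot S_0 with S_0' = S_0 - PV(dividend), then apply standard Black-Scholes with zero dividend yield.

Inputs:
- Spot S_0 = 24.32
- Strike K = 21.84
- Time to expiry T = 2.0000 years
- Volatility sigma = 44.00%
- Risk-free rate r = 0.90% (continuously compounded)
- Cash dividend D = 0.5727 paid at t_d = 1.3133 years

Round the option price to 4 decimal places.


Answer: Price = 4.4414

Derivation:
PV(D) = D * exp(-r * t_d) = 0.5727 * 0.98824988 = 0.56597071
S_0' = S_0 - PV(D) = 24.3200 - 0.56597071 = 23.75402929
d1 = (ln(S_0'/K) + (r + sigma^2/2)*T) / (sigma*sqrt(T)) = 0.47506169
d2 = d1 - sigma*sqrt(T) = -0.14719228
exp(-rT) = 0.98216103
N(-d1) = 0.31737150; N(-d2) = 0.55850987
P = K * exp(-rT) * N(-d2) - S_0' * N(-d1) = 21.8400 * 0.98216103 * 0.55850987 - 23.75402929 * 0.31737150 = 4.4414


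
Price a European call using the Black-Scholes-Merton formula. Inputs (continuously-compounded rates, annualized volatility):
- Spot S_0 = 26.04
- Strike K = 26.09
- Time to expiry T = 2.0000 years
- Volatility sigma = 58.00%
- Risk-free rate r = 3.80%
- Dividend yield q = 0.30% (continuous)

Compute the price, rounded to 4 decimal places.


Answer: Price = 8.8451

Derivation:
d1 = (ln(S/K) + (r - q + 0.5*sigma^2) * T) / (sigma * sqrt(T)) = 0.49312373
d2 = d1 - sigma * sqrt(T) = -0.32712013
exp(-rT) = 0.92681621; exp(-qT) = 0.99401796
C = S_0 * exp(-qT) * N(d1) - K * exp(-rT) * N(d2)
N(d1) = 0.68903742; N(d2) = 0.37178851
C = 26.0400 * 0.99401796 * 0.68903742 - 26.0900 * 0.92681621 * 0.37178851 = 8.8451


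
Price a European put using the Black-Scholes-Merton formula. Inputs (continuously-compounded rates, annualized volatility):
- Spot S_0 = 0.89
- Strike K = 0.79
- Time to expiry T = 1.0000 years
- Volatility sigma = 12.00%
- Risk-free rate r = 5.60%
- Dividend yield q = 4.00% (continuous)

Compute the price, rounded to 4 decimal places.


d1 = (ln(S/K) + (r - q + 0.5*sigma^2) * T) / (sigma * sqrt(T)) = 1.18657098
d2 = d1 - sigma * sqrt(T) = 1.06657098
exp(-rT) = 0.94553914; exp(-qT) = 0.96078944
P = K * exp(-rT) * N(-d2) - S_0 * exp(-qT) * N(-d1)
N(-d1) = 0.11769844; N(-d2) = 0.14308281
P = 0.7900 * 0.94553914 * 0.14308281 - 0.8900 * 0.96078944 * 0.11769844 = 0.0062

Answer: Price = 0.0062


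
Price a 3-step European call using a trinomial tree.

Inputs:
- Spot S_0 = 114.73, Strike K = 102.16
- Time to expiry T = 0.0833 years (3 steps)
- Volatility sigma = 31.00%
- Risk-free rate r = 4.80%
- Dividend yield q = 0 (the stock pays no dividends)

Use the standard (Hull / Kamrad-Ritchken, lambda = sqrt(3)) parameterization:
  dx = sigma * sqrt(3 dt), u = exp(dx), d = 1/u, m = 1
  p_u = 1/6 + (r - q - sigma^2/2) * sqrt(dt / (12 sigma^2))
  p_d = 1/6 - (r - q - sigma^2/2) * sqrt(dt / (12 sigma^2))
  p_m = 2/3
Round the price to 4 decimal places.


dt = T/N = 0.027767; dx = sigma*sqrt(3*dt) = 0.089471
u = exp(dx) = 1.093596; d = 1/u = 0.914414
p_u = 0.166659, p_m = 0.666667, p_d = 0.166674
Discount per step: exp(-r*dt) = 0.998668
Stock lattice S(k, j) with j the centered position index:
  k=0: S(0,+0) = 114.7300
  k=1: S(1,-1) = 104.9108; S(1,+0) = 114.7300; S(1,+1) = 125.4683
  k=2: S(2,-2) = 95.9319; S(2,-1) = 104.9108; S(2,+0) = 114.7300; S(2,+1) = 125.4683; S(2,+2) = 137.2116
  k=3: S(3,-3) = 87.7215; S(3,-2) = 95.9319; S(3,-1) = 104.9108; S(3,+0) = 114.7300; S(3,+1) = 125.4683; S(3,+2) = 137.2116; S(3,+3) = 150.0541
Terminal payoffs V(N, j) = max(S_T - K, 0):
  V(3,-3) = 0.000000; V(3,-2) = 0.000000; V(3,-1) = 2.750767; V(3,+0) = 12.570000; V(3,+1) = 23.308275; V(3,+2) = 35.051609; V(3,+3) = 47.894073
Backward induction: V(k, j) = exp(-r*dt) * [p_u * V(k+1, j+1) + p_m * V(k+1, j) + p_d * V(k+1, j-1)]
  V(2,-2) = exp(-r*dt) * [p_u*2.750767 + p_m*0.000000 + p_d*0.000000] = 0.457829
  V(2,-1) = exp(-r*dt) * [p_u*12.570000 + p_m*2.750767 + p_d*0.000000] = 3.923514
  V(2,+0) = exp(-r*dt) * [p_u*23.308275 + p_m*12.570000 + p_d*2.750767] = 12.706068
  V(2,+1) = exp(-r*dt) * [p_u*35.051609 + p_m*23.308275 + p_d*12.570000] = 23.444343
  V(2,+2) = exp(-r*dt) * [p_u*47.894073 + p_m*35.051609 + p_d*23.308275] = 35.187677
  V(1,-1) = exp(-r*dt) * [p_u*12.706068 + p_m*3.923514 + p_d*0.457829] = 4.803158
  V(1,+0) = exp(-r*dt) * [p_u*23.444343 + p_m*12.706068 + p_d*3.923514] = 13.014513
  V(1,+1) = exp(-r*dt) * [p_u*35.187677 + p_m*23.444343 + p_d*12.706068] = 23.580230
  V(0,+0) = exp(-r*dt) * [p_u*23.580230 + p_m*13.014513 + p_d*4.803158] = 13.388904

Answer: Price = V(0,0) = 13.3889


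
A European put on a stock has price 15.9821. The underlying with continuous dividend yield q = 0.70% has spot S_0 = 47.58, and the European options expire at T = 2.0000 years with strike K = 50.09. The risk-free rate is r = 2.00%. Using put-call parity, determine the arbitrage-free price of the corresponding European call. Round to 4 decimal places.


Put-call parity: C - P = S_0 * exp(-qT) - K * exp(-rT).
S_0 * exp(-qT) = 47.5800 * 0.98609754 = 46.91852116
K * exp(-rT) = 50.0900 * 0.96078944 = 48.12594301
C = P + S*exp(-qT) - K*exp(-rT)
C = 15.9821 + 46.91852116 - 48.12594301 = 14.7747

Answer: Call price = 14.7747


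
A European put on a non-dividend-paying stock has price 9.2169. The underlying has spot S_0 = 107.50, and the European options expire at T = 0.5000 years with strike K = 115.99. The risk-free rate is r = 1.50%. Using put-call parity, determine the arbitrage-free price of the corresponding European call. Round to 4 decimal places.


Put-call parity: C - P = S_0 * exp(-qT) - K * exp(-rT).
S_0 * exp(-qT) = 107.5000 * 1.00000000 = 107.50000000
K * exp(-rT) = 115.9900 * 0.99252805 = 115.12332908
C = P + S*exp(-qT) - K*exp(-rT)
C = 9.2169 + 107.50000000 - 115.12332908 = 1.5936

Answer: Call price = 1.5936


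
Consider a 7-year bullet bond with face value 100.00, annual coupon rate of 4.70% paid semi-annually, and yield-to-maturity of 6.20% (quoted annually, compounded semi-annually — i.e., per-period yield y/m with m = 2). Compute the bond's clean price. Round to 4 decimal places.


Coupon per period c = face * coupon_rate / m = 2.350000
Periods per year m = 2; per-period yield y/m = 0.031000
Number of cashflows N = 14
Cashflows (t years, CF_t, discount factor 1/(1+y/m)^(m*t), PV):
  t = 0.5000: CF_t = 2.350000, DF = 0.969932, PV = 2.279340
  t = 1.0000: CF_t = 2.350000, DF = 0.940768, PV = 2.210805
  t = 1.5000: CF_t = 2.350000, DF = 0.912481, PV = 2.144331
  t = 2.0000: CF_t = 2.350000, DF = 0.885045, PV = 2.079856
  t = 2.5000: CF_t = 2.350000, DF = 0.858434, PV = 2.017319
  t = 3.0000: CF_t = 2.350000, DF = 0.832622, PV = 1.956662
  t = 3.5000: CF_t = 2.350000, DF = 0.807587, PV = 1.897830
  t = 4.0000: CF_t = 2.350000, DF = 0.783305, PV = 1.840766
  t = 4.5000: CF_t = 2.350000, DF = 0.759752, PV = 1.785418
  t = 5.0000: CF_t = 2.350000, DF = 0.736908, PV = 1.731734
  t = 5.5000: CF_t = 2.350000, DF = 0.714751, PV = 1.679665
  t = 6.0000: CF_t = 2.350000, DF = 0.693260, PV = 1.629161
  t = 6.5000: CF_t = 2.350000, DF = 0.672415, PV = 1.580175
  t = 7.0000: CF_t = 102.350000, DF = 0.652197, PV = 66.752346
Price P = sum_t PV_t = 91.585407

Answer: Price = 91.5854


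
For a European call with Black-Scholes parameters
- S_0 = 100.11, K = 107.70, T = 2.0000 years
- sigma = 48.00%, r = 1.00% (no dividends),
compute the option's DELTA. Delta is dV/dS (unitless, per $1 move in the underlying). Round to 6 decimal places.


d1 = 0.2612170261; d2 = -0.4176054839
phi(d1) = 0.3855610624; exp(-qT) = 1.0000000000; exp(-rT) = 0.9801986733
N(d1) = 0.6030374255
Delta = exp(-qT) * N(d1) = 1.0000000000 * 0.6030374255 = 0.603037

Answer: Delta = 0.603037


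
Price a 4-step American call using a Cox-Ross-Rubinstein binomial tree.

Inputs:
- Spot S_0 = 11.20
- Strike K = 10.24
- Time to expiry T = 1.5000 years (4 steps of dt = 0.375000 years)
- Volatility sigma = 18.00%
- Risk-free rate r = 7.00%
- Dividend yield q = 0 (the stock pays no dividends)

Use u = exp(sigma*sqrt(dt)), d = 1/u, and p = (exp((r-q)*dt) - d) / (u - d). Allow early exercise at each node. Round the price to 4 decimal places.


Answer: Price = V(0,0) = 2.2367

Derivation:
dt = T/N = 0.375000
u = exp(sigma*sqrt(dt)) = 1.116532; d = 1/u = 0.895631
p = (exp((r-q)*dt) - d) / (u - d) = 0.592876
Discount per step: exp(-r*dt) = 0.974092
Stock lattice S(k, i) with i counting down-moves:
  k=0: S(0,0) = 11.2000
  k=1: S(1,0) = 12.5052; S(1,1) = 10.0311
  k=2: S(2,0) = 13.9624; S(2,1) = 11.2000; S(2,2) = 8.9841
  k=3: S(3,0) = 15.5895; S(3,1) = 12.5052; S(3,2) = 10.0311; S(3,3) = 8.0465
  k=4: S(4,0) = 17.4061; S(4,1) = 13.9624; S(4,2) = 11.2000; S(4,3) = 8.9841; S(4,4) = 7.2067
Terminal payoffs V(N, i) = max(S_T - K, 0):
  V(4,0) = 7.166121; V(4,1) = 3.722398; V(4,2) = 0.960000; V(4,3) = 0.000000; V(4,4) = 0.000000
Backward induction: V(k, i) = exp(-r*dt) * [p * V(k+1, i) + (1-p) * V(k+1, i+1)]; then take max(V_cont, immediate exercise) for American.
  V(3,0) = exp(-r*dt) * [p*7.166121 + (1-p)*3.722398] = 5.614760; exercise = 5.349458; V(3,0) = max -> 5.614760
  V(3,1) = exp(-r*dt) * [p*3.722398 + (1-p)*0.960000] = 2.530456; exercise = 2.265153; V(3,1) = max -> 2.530456
  V(3,2) = exp(-r*dt) * [p*0.960000 + (1-p)*0.000000] = 0.554415; exercise = 0.000000; V(3,2) = max -> 0.554415
  V(3,3) = exp(-r*dt) * [p*0.000000 + (1-p)*0.000000] = 0.000000; exercise = 0.000000; V(3,3) = max -> 0.000000
  V(2,0) = exp(-r*dt) * [p*5.614760 + (1-p)*2.530456] = 4.246130; exercise = 3.722398; V(2,0) = max -> 4.246130
  V(2,1) = exp(-r*dt) * [p*2.530456 + (1-p)*0.554415] = 1.681245; exercise = 0.960000; V(2,1) = max -> 1.681245
  V(2,2) = exp(-r*dt) * [p*0.554415 + (1-p)*0.000000] = 0.320183; exercise = 0.000000; V(2,2) = max -> 0.320183
  V(1,0) = exp(-r*dt) * [p*4.246130 + (1-p)*1.681245] = 3.118948; exercise = 2.265153; V(1,0) = max -> 3.118948
  V(1,1) = exp(-r*dt) * [p*1.681245 + (1-p)*0.320183] = 1.097923; exercise = 0.000000; V(1,1) = max -> 1.097923
  V(0,0) = exp(-r*dt) * [p*3.118948 + (1-p)*1.097923] = 2.236651; exercise = 0.960000; V(0,0) = max -> 2.236651


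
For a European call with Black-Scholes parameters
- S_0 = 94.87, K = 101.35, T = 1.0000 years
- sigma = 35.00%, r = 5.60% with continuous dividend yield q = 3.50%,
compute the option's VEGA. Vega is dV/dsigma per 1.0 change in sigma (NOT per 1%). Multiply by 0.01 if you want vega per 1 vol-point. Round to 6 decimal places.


d1 = 0.0462218872; d2 = -0.3037781128
phi(d1) = 0.3985163453; exp(-qT) = 0.9656054163; exp(-rT) = 0.9455391359
Vega = S * exp(-qT) * phi(d1) * sqrt(T) = 94.8700 * 0.9656054163 * 0.3985163453 * 1.0000000000 = 36.506881

Answer: Vega = 36.506881


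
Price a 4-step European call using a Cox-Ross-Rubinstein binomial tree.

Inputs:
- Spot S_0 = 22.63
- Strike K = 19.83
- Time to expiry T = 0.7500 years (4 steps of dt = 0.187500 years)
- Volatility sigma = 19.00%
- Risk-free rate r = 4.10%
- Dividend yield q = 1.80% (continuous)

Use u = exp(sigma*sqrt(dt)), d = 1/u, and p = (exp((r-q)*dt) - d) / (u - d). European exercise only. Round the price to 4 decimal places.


Answer: Price = V(0,0) = 3.4524

Derivation:
dt = T/N = 0.187500
u = exp(sigma*sqrt(dt)) = 1.085752; d = 1/u = 0.921021
p = (exp((r-q)*dt) - d) / (u - d) = 0.505679
Discount per step: exp(-r*dt) = 0.992342
Stock lattice S(k, i) with i counting down-moves:
  k=0: S(0,0) = 22.6300
  k=1: S(1,0) = 24.5706; S(1,1) = 20.8427
  k=2: S(2,0) = 26.6775; S(2,1) = 22.6300; S(2,2) = 19.1966
  k=3: S(3,0) = 28.9652; S(3,1) = 24.5706; S(3,2) = 20.8427; S(3,3) = 17.6804
  k=4: S(4,0) = 31.4490; S(4,1) = 26.6775; S(4,2) = 22.6300; S(4,3) = 19.1966; S(4,4) = 16.2841
Terminal payoffs V(N, i) = max(S_T - K, 0):
  V(4,0) = 11.618966; V(4,1) = 6.847521; V(4,2) = 2.800000; V(4,3) = 0.000000; V(4,4) = 0.000000
Backward induction: V(k, i) = exp(-r*dt) * [p * V(k+1, i) + (1-p) * V(k+1, i+1)].
  V(3,0) = exp(-r*dt) * [p*11.618966 + (1-p)*6.847521] = 9.189425
  V(3,1) = exp(-r*dt) * [p*6.847521 + (1-p)*2.800000] = 4.809630
  V(3,2) = exp(-r*dt) * [p*2.800000 + (1-p)*0.000000] = 1.405059
  V(3,3) = exp(-r*dt) * [p*0.000000 + (1-p)*0.000000] = 0.000000
  V(2,0) = exp(-r*dt) * [p*9.189425 + (1-p)*4.809630] = 6.970608
  V(2,1) = exp(-r*dt) * [p*4.809630 + (1-p)*1.405059] = 3.102735
  V(2,2) = exp(-r*dt) * [p*1.405059 + (1-p)*0.000000] = 0.705068
  V(1,0) = exp(-r*dt) * [p*6.970608 + (1-p)*3.102735] = 5.019899
  V(1,1) = exp(-r*dt) * [p*3.102735 + (1-p)*0.705068] = 1.902834
  V(0,0) = exp(-r*dt) * [p*5.019899 + (1-p)*1.902834] = 3.452426


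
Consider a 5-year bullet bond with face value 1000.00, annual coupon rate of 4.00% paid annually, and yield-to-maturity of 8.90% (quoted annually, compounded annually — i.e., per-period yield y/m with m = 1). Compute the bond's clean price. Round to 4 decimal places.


Coupon per period c = face * coupon_rate / m = 40.000000
Periods per year m = 1; per-period yield y/m = 0.089000
Number of cashflows N = 5
Cashflows (t years, CF_t, discount factor 1/(1+y/m)^(m*t), PV):
  t = 1.0000: CF_t = 40.000000, DF = 0.918274, PV = 36.730946
  t = 2.0000: CF_t = 40.000000, DF = 0.843226, PV = 33.729060
  t = 3.0000: CF_t = 40.000000, DF = 0.774313, PV = 30.972506
  t = 4.0000: CF_t = 40.000000, DF = 0.711031, PV = 28.441236
  t = 5.0000: CF_t = 1040.000000, DF = 0.652921, PV = 679.037784
Price P = sum_t PV_t = 808.911532

Answer: Price = 808.9115


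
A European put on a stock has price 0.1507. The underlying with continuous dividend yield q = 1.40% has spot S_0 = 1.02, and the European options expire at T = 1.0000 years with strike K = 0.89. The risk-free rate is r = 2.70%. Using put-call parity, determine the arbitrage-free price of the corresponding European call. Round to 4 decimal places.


Put-call parity: C - P = S_0 * exp(-qT) - K * exp(-rT).
S_0 * exp(-qT) = 1.0200 * 0.98609754 = 1.00581950
K * exp(-rT) = 0.8900 * 0.97336124 = 0.86629150
C = P + S*exp(-qT) - K*exp(-rT)
C = 0.1507 + 1.00581950 - 0.86629150 = 0.2902

Answer: Call price = 0.2902


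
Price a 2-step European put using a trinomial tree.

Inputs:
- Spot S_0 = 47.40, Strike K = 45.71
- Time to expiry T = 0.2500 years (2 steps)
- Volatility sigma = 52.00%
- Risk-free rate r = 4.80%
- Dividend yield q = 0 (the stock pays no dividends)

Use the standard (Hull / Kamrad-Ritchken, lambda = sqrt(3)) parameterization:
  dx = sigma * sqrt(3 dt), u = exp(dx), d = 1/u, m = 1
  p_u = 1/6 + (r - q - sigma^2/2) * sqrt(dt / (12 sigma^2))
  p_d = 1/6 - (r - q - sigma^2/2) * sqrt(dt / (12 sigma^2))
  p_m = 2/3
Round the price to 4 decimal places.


Answer: Price = V(0,0) = 3.4093

Derivation:
dt = T/N = 0.125000; dx = sigma*sqrt(3*dt) = 0.318434
u = exp(dx) = 1.374972; d = 1/u = 0.727287
p_u = 0.149552, p_m = 0.666667, p_d = 0.183782
Discount per step: exp(-r*dt) = 0.994018
Stock lattice S(k, j) with j the centered position index:
  k=0: S(0,+0) = 47.4000
  k=1: S(1,-1) = 34.4734; S(1,+0) = 47.4000; S(1,+1) = 65.1737
  k=2: S(2,-2) = 25.0721; S(2,-1) = 34.4734; S(2,+0) = 47.4000; S(2,+1) = 65.1737; S(2,+2) = 89.6120
Terminal payoffs V(N, j) = max(K - S_T, 0):
  V(2,-2) = 20.637920; V(2,-1) = 11.236581; V(2,+0) = 0.000000; V(2,+1) = 0.000000; V(2,+2) = 0.000000
Backward induction: V(k, j) = exp(-r*dt) * [p_u * V(k+1, j+1) + p_m * V(k+1, j) + p_d * V(k+1, j-1)]
  V(1,-1) = exp(-r*dt) * [p_u*0.000000 + p_m*11.236581 + p_d*20.637920] = 11.216425
  V(1,+0) = exp(-r*dt) * [p_u*0.000000 + p_m*0.000000 + p_d*11.236581] = 2.052724
  V(1,+1) = exp(-r*dt) * [p_u*0.000000 + p_m*0.000000 + p_d*0.000000] = 0.000000
  V(0,+0) = exp(-r*dt) * [p_u*0.000000 + p_m*2.052724 + p_d*11.216425] = 3.409339


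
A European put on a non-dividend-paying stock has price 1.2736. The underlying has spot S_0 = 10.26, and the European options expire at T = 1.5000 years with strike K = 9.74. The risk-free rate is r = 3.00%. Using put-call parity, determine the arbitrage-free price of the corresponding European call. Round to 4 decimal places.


Answer: Call price = 2.2222

Derivation:
Put-call parity: C - P = S_0 * exp(-qT) - K * exp(-rT).
S_0 * exp(-qT) = 10.2600 * 1.00000000 = 10.26000000
K * exp(-rT) = 9.7400 * 0.95599748 = 9.31141547
C = P + S*exp(-qT) - K*exp(-rT)
C = 1.2736 + 10.26000000 - 9.31141547 = 2.2222


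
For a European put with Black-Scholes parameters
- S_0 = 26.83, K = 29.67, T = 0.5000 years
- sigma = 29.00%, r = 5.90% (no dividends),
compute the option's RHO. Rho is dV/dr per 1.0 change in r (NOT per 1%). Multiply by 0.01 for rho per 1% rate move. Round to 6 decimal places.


Answer: Rho = -9.699556

Derivation:
d1 = -0.2442725727; d2 = -0.4493335393
phi(d1) = 0.3872158157; exp(-qT) = 1.0000000000; exp(-rT) = 0.9709308776
N(-d2) = 0.6734044666
Rho = -K*T*exp(-rT)*N(-d2) = -29.6700 * 0.5000 * 0.9709308776 * 0.6734044666 = -9.699556


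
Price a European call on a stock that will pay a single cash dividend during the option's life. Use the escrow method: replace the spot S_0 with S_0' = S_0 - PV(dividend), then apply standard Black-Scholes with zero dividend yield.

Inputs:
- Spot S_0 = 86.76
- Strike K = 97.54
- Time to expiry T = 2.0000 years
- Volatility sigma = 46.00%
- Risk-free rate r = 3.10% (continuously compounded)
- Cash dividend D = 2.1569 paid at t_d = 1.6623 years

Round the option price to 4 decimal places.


PV(D) = D * exp(-r * t_d) = 2.1569 * 0.94977392 = 2.04856737
S_0' = S_0 - PV(D) = 86.7600 - 2.04856737 = 84.71143263
d1 = (ln(S_0'/K) + (r + sigma^2/2)*T) / (sigma*sqrt(T)) = 0.20381280
d2 = d1 - sigma*sqrt(T) = -0.44672544
exp(-rT) = 0.93988289
N(d1) = 0.58075011; N(d2) = 0.32753666
C = S_0' * N(d1) - K * exp(-rT) * N(d2) = 84.71143263 * 0.58075011 - 97.5400 * 0.93988289 * 0.32753666 = 19.1689

Answer: Price = 19.1689


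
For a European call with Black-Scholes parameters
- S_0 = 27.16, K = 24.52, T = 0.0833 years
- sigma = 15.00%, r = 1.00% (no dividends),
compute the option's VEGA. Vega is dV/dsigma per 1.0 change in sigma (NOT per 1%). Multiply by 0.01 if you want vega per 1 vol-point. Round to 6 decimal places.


d1 = 2.4028654974; d2 = 2.3595728883
phi(d1) = 0.0222409558; exp(-qT) = 1.0000000000; exp(-rT) = 0.9991673468
Vega = S * exp(-qT) * phi(d1) * sqrt(T) = 27.1600 * 1.0000000000 * 0.0222409558 * 0.2886173938 = 0.174343

Answer: Vega = 0.174343


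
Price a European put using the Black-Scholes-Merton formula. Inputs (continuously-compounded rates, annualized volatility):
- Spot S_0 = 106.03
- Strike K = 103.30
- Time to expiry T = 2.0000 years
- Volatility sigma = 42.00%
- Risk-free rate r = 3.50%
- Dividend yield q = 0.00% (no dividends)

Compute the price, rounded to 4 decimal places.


Answer: Price = 19.0685

Derivation:
d1 = (ln(S/K) + (r - q + 0.5*sigma^2) * T) / (sigma * sqrt(T)) = 0.45875185
d2 = d1 - sigma * sqrt(T) = -0.13521785
exp(-rT) = 0.93239382; exp(-qT) = 1.00000000
P = K * exp(-rT) * N(-d2) - S_0 * exp(-qT) * N(-d1)
N(-d1) = 0.32320619; N(-d2) = 0.55378018
P = 103.3000 * 0.93239382 * 0.55378018 - 106.0300 * 1.00000000 * 0.32320619 = 19.0685


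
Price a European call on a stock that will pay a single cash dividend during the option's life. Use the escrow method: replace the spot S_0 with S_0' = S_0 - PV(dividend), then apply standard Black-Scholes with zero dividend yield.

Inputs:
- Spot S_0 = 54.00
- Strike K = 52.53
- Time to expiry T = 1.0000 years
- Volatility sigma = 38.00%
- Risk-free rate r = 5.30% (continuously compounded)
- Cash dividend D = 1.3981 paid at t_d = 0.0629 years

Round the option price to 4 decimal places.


PV(D) = D * exp(-r * t_d) = 1.3981 * 0.99667185 = 1.39344691
S_0' = S_0 - PV(D) = 54.0000 - 1.39344691 = 52.60655309
d1 = (ln(S_0'/K) + (r + sigma^2/2)*T) / (sigma*sqrt(T)) = 0.33330595
d2 = d1 - sigma*sqrt(T) = -0.04669405
exp(-rT) = 0.94838001
N(d1) = 0.63054833; N(d2) = 0.48137854
C = S_0' * N(d1) - K * exp(-rT) * N(d2) = 52.60655309 * 0.63054833 - 52.5300 * 0.94838001 * 0.48137854 = 9.1895

Answer: Price = 9.1895


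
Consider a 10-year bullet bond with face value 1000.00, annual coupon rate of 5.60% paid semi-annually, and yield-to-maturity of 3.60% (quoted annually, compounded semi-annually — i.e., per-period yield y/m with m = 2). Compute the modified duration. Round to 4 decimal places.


Answer: Modified duration = 7.8400

Derivation:
Coupon per period c = face * coupon_rate / m = 28.000000
Periods per year m = 2; per-period yield y/m = 0.018000
Number of cashflows N = 20
Cashflows (t years, CF_t, discount factor 1/(1+y/m)^(m*t), PV):
  t = 0.5000: CF_t = 28.000000, DF = 0.982318, PV = 27.504912
  t = 1.0000: CF_t = 28.000000, DF = 0.964949, PV = 27.018577
  t = 1.5000: CF_t = 28.000000, DF = 0.947887, PV = 26.540842
  t = 2.0000: CF_t = 28.000000, DF = 0.931127, PV = 26.071554
  t = 2.5000: CF_t = 28.000000, DF = 0.914663, PV = 25.610564
  t = 3.0000: CF_t = 28.000000, DF = 0.898490, PV = 25.157725
  t = 3.5000: CF_t = 28.000000, DF = 0.882603, PV = 24.712893
  t = 4.0000: CF_t = 28.000000, DF = 0.866997, PV = 24.275926
  t = 4.5000: CF_t = 28.000000, DF = 0.851667, PV = 23.846686
  t = 5.0000: CF_t = 28.000000, DF = 0.836608, PV = 23.425035
  t = 5.5000: CF_t = 28.000000, DF = 0.821816, PV = 23.010840
  t = 6.0000: CF_t = 28.000000, DF = 0.807285, PV = 22.603969
  t = 6.5000: CF_t = 28.000000, DF = 0.793010, PV = 22.204291
  t = 7.0000: CF_t = 28.000000, DF = 0.778989, PV = 21.811681
  t = 7.5000: CF_t = 28.000000, DF = 0.765215, PV = 21.426013
  t = 8.0000: CF_t = 28.000000, DF = 0.751684, PV = 21.047164
  t = 8.5000: CF_t = 28.000000, DF = 0.738393, PV = 20.675014
  t = 9.0000: CF_t = 28.000000, DF = 0.725337, PV = 20.309444
  t = 9.5000: CF_t = 28.000000, DF = 0.712512, PV = 19.950338
  t = 10.0000: CF_t = 1028.000000, DF = 0.699914, PV = 719.511193
Price P = sum_t PV_t = 1166.714660
First compute Macaulay numerator sum_t t * PV_t:
  t * PV_t at t = 0.5000: 13.752456
  t * PV_t at t = 1.0000: 27.018577
  t * PV_t at t = 1.5000: 39.811263
  t * PV_t at t = 2.0000: 52.143108
  t * PV_t at t = 2.5000: 64.026410
  t * PV_t at t = 3.0000: 75.473175
  t * PV_t at t = 3.5000: 86.495125
  t * PV_t at t = 4.0000: 97.103705
  t * PV_t at t = 4.5000: 107.310086
  t * PV_t at t = 5.0000: 117.125176
  t * PV_t at t = 5.5000: 126.559620
  t * PV_t at t = 6.0000: 135.623812
  t * PV_t at t = 6.5000: 144.327894
  t * PV_t at t = 7.0000: 152.681768
  t * PV_t at t = 7.5000: 160.695096
  t * PV_t at t = 8.0000: 168.377311
  t * PV_t at t = 8.5000: 175.737616
  t * PV_t at t = 9.0000: 182.784993
  t * PV_t at t = 9.5000: 189.528207
  t * PV_t at t = 10.0000: 7195.111934
Macaulay duration D = 9311.687332 / 1166.714660 = 7.981118
Modified duration = D / (1 + y/m) = 7.981118 / (1 + 0.018000) = 7.839998


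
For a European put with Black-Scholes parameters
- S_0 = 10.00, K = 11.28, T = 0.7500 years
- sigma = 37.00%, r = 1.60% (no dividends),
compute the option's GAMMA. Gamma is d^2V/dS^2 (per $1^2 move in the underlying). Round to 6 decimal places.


Answer: Gamma = 0.122541

Derivation:
d1 = -0.1782253850; d2 = -0.4986547844
phi(d1) = 0.3926562715; exp(-qT) = 1.0000000000; exp(-rT) = 0.9880717129
Gamma = exp(-qT) * phi(d1) / (S * sigma * sqrt(T)) = 1.0000000000 * 0.3926562715 / (10.0000 * 0.3700 * 0.8660254038) = 0.122541


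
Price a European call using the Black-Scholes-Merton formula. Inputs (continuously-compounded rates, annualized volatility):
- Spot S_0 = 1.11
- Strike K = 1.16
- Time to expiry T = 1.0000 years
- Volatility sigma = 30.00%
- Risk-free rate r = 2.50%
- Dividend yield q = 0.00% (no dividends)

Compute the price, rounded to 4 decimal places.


d1 = (ln(S/K) + (r - q + 0.5*sigma^2) * T) / (sigma * sqrt(T)) = 0.08646670
d2 = d1 - sigma * sqrt(T) = -0.21353330
exp(-rT) = 0.97530991; exp(-qT) = 1.00000000
C = S_0 * exp(-qT) * N(d1) - K * exp(-rT) * N(d2)
N(d1) = 0.53445229; N(d2) = 0.41545551
C = 1.1100 * 1.00000000 * 0.53445229 - 1.1600 * 0.97530991 * 0.41545551 = 0.1232

Answer: Price = 0.1232


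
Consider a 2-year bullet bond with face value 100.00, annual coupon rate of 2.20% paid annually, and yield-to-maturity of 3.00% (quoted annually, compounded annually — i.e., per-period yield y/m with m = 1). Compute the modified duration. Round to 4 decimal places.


Coupon per period c = face * coupon_rate / m = 2.200000
Periods per year m = 1; per-period yield y/m = 0.030000
Number of cashflows N = 2
Cashflows (t years, CF_t, discount factor 1/(1+y/m)^(m*t), PV):
  t = 1.0000: CF_t = 2.200000, DF = 0.970874, PV = 2.135922
  t = 2.0000: CF_t = 102.200000, DF = 0.942596, PV = 96.333302
Price P = sum_t PV_t = 98.469224
First compute Macaulay numerator sum_t t * PV_t:
  t * PV_t at t = 1.0000: 2.135922
  t * PV_t at t = 2.0000: 192.666604
Macaulay duration D = 194.802526 / 98.469224 = 1.978309
Modified duration = D / (1 + y/m) = 1.978309 / (1 + 0.030000) = 1.920688

Answer: Modified duration = 1.9207


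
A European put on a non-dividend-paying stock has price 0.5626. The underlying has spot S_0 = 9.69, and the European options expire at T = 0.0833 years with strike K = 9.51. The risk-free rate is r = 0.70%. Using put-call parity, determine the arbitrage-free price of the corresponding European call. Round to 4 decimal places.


Answer: Call price = 0.7481

Derivation:
Put-call parity: C - P = S_0 * exp(-qT) - K * exp(-rT).
S_0 * exp(-qT) = 9.6900 * 1.00000000 = 9.69000000
K * exp(-rT) = 9.5100 * 0.99941707 = 9.50445634
C = P + S*exp(-qT) - K*exp(-rT)
C = 0.5626 + 9.69000000 - 9.50445634 = 0.7481


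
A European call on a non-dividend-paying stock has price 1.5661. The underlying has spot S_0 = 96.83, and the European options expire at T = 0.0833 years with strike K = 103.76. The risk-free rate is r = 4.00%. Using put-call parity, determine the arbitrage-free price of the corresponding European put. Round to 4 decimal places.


Answer: Put price = 8.1509

Derivation:
Put-call parity: C - P = S_0 * exp(-qT) - K * exp(-rT).
S_0 * exp(-qT) = 96.8300 * 1.00000000 = 96.83000000
K * exp(-rT) = 103.7600 * 0.99667354 = 103.41484702
P = C - S*exp(-qT) + K*exp(-rT)
P = 1.5661 - 96.83000000 + 103.41484702 = 8.1509


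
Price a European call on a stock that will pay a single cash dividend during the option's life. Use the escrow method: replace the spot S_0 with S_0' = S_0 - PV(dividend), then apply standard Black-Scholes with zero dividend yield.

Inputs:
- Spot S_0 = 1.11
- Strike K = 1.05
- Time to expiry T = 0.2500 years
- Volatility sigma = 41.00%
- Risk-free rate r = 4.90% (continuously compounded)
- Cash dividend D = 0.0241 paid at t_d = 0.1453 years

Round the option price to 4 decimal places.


Answer: Price = 0.1133

Derivation:
PV(D) = D * exp(-r * t_d) = 0.0241 * 0.99290559 = 0.02392902
S_0' = S_0 - PV(D) = 1.1100 - 0.02392902 = 1.08607098
d1 = (ln(S_0'/K) + (r + sigma^2/2)*T) / (sigma*sqrt(T)) = 0.32701907
d2 = d1 - sigma*sqrt(T) = 0.12201907
exp(-rT) = 0.98782473
N(d1) = 0.62817327; N(d2) = 0.54855804
C = S_0' * N(d1) - K * exp(-rT) * N(d2) = 1.08607098 * 0.62817327 - 1.0500 * 0.98782473 * 0.54855804 = 0.1133


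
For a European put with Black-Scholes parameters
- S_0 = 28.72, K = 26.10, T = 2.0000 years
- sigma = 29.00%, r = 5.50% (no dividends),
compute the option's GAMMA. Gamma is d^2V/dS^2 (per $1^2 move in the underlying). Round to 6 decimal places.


Answer: Gamma = 0.026389

Derivation:
d1 = 0.7065177609; d2 = 0.2963958278
phi(d1) = 0.3108259386; exp(-qT) = 1.0000000000; exp(-rT) = 0.8958341353
Gamma = exp(-qT) * phi(d1) / (S * sigma * sqrt(T)) = 1.0000000000 * 0.3108259386 / (28.7200 * 0.2900 * 1.4142135624) = 0.026389


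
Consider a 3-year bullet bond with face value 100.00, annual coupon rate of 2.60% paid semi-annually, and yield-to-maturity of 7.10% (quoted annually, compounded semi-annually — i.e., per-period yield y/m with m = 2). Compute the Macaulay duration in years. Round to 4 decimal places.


Answer: Macaulay duration = 2.8978 years

Derivation:
Coupon per period c = face * coupon_rate / m = 1.300000
Periods per year m = 2; per-period yield y/m = 0.035500
Number of cashflows N = 6
Cashflows (t years, CF_t, discount factor 1/(1+y/m)^(m*t), PV):
  t = 0.5000: CF_t = 1.300000, DF = 0.965717, PV = 1.255432
  t = 1.0000: CF_t = 1.300000, DF = 0.932609, PV = 1.212392
  t = 1.5000: CF_t = 1.300000, DF = 0.900637, PV = 1.170828
  t = 2.0000: CF_t = 1.300000, DF = 0.869760, PV = 1.130688
  t = 2.5000: CF_t = 1.300000, DF = 0.839942, PV = 1.091925
  t = 3.0000: CF_t = 101.300000, DF = 0.811147, PV = 82.169156
Price P = sum_t PV_t = 88.030422
Macaulay numerator sum_t t * PV_t:
  t * PV_t at t = 0.5000: 0.627716
  t * PV_t at t = 1.0000: 1.212392
  t * PV_t at t = 1.5000: 1.756242
  t * PV_t at t = 2.0000: 2.261377
  t * PV_t at t = 2.5000: 2.729813
  t * PV_t at t = 3.0000: 246.507468
Macaulay duration D = (sum_t t * PV_t) / P = 255.095007 / 88.030422 = 2.897805


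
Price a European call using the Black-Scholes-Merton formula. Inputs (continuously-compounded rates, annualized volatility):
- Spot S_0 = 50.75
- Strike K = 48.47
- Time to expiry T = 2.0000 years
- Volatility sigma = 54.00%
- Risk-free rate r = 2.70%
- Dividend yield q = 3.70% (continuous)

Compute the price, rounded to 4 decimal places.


d1 = (ln(S/K) + (r - q + 0.5*sigma^2) * T) / (sigma * sqrt(T)) = 0.41583977
d2 = d1 - sigma * sqrt(T) = -0.34783556
exp(-rT) = 0.94743211; exp(-qT) = 0.92867169
C = S_0 * exp(-qT) * N(d1) - K * exp(-rT) * N(d2)
N(d1) = 0.66123637; N(d2) = 0.36398184
C = 50.7500 * 0.92867169 * 0.66123637 - 48.4700 * 0.94743211 * 0.36398184 = 14.4493

Answer: Price = 14.4493
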